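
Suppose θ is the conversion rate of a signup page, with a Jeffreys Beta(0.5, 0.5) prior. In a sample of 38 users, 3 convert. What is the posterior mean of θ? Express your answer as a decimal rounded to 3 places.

The binomial likelihood is conjugate to the Beta prior: with 3 successes and 35 failures, the posterior is Beta(0.5+3, 0.5+35) = Beta(3.5, 35.5).
E[θ | data] = 3.5/(3.5+35.5) = 0.090.

Posterior mean ≈ 0.090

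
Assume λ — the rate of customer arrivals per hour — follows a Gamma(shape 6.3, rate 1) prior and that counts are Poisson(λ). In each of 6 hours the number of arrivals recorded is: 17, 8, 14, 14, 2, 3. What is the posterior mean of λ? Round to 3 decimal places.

Posterior mean ≈ 9.186

The Poisson likelihood adds the total count to the shape and the number of exposure periods to the rate. Here ∑xᵢ = 58 and n = 6, so shape 6.3→64.3 and rate 1→7.
E[λ | data] = 64.3/7 = 9.186.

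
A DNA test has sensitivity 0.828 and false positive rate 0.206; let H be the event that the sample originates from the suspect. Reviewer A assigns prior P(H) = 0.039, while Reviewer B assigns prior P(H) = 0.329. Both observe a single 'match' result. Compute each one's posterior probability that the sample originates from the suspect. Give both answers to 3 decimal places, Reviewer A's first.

Reviewer A: 0.140; Reviewer B: 0.663

P('+'|H) = 0.828, P('+'|¬H) = 0.206.
Reviewer A: numerator 0.828·0.039 = 0.032292; evidence = 0.032292+0.206·0.961 = 0.23026; posterior = 0.140.
Reviewer B: numerator 0.828·0.329 = 0.27241; evidence = 0.27241+0.206·0.671 = 0.41064; posterior = 0.663.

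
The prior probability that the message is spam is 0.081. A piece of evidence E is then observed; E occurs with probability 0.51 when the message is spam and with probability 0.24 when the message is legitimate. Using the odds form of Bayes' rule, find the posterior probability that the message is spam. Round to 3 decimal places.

Prior odds = 0.081/(1−0.081) = 0.088139.
Likelihood ratio for E = 0.51/0.24 = 2.1250.
Posterior odds = prior odds × LR = 0.18730.
Posterior probability = odds/(1+odds) = 0.18730/1.1873 = 0.158.

Posterior probability ≈ 0.158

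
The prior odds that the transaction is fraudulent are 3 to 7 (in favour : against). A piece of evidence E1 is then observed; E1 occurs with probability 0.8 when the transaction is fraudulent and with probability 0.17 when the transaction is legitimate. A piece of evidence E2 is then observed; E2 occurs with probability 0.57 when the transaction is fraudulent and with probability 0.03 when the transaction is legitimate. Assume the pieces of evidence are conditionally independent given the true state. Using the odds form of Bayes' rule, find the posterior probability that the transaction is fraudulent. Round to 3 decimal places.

Prior odds = 3/7 = 0.42857. In log-odds, ln(0.42857) = -0.84730.
Add log likelihood ratios: ln(4.7059) + ln(19.000) = 4.4933.
Posterior log-odds = 3.6460, so posterior odds = exp(3.6460) = 38.319. Converting, P(H|E) = 38.319/39.319 = 0.975.

Posterior probability ≈ 0.975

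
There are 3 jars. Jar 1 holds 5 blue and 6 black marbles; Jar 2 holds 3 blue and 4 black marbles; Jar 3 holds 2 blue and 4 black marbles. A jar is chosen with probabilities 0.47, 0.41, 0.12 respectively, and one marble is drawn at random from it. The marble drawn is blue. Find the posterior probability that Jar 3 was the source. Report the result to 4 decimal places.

P(blue|Jar 1) = 0.4545; P(blue|Jar 2) = 0.4286; P(blue|Jar 3) = 0.3333.
Prior × likelihood for each source: 0.47·0.4545=0.2136, 0.41·0.4286=0.1757, 0.12·0.3333=0.04000. Summing gives P(blue) = 0.42935.
P(Jar 3 | blue) = 0.04000 / 0.42935 = 0.0932.

Posterior probability ≈ 0.0932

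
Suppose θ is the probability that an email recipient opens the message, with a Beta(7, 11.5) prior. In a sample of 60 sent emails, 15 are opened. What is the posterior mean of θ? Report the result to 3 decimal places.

The binomial likelihood is conjugate to the Beta prior: with 15 successes and 45 failures, the posterior is Beta(7+15, 11.5+45) = Beta(22, 56.5).
Posterior mean = α/(α+β) = 22/78.5 = 0.280.

Posterior mean ≈ 0.280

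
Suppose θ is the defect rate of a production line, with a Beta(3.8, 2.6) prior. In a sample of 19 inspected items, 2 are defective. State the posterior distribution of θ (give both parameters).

The binomial likelihood is conjugate to the Beta prior: with 2 successes and 17 failures, the posterior is Beta(3.8+2, 2.6+17) = Beta(5.8, 19.6).

Posterior: Beta(5.8, 19.6)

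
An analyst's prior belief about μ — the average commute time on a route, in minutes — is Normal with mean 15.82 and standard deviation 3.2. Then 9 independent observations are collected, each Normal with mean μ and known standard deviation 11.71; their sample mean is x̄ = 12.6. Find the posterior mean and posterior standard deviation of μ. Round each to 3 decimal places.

Posterior mean ≈ 14.526; posterior SD ≈ 2.475

Prior precision 1/τ₀² = 1/3.2² = 0.0976562; data precision n/σ² = 9/11.71² = 0.0656340.
Posterior precision = 0.0976562 + 0.0656340 = 0.163290, giving posterior SD = 1/√0.163290 = 2.475.
Posterior mean = (0.0976562·15.82 + 0.0656340·12.6) / 0.163290 = 14.526.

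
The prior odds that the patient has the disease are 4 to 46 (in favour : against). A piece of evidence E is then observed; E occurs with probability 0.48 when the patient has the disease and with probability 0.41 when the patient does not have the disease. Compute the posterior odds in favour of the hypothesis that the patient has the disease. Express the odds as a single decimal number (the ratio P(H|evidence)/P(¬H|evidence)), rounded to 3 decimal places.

Prior odds = 4/46 = 0.086957. In log-odds, ln(0.086957) = -2.4423.
Add log likelihood ratio: ln(1.1707) = 0.15763.
Posterior log-odds = -2.2847, so posterior odds = exp(-2.2847) = 0.10180.

Posterior odds ≈ 0.102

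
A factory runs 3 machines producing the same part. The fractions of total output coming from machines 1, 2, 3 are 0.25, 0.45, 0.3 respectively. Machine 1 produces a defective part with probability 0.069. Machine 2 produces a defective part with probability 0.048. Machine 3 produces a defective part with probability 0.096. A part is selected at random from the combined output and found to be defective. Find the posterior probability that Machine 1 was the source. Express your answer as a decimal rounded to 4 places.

P(defective|M1) = 0.069; P(defective|M2) = 0.048; P(defective|M3) = 0.096.
Prior × likelihood for each source: 0.25·0.069=0.01725, 0.45·0.048=0.02160, 0.3·0.096=0.02880. Summing gives P(defective) = 0.067650.
P(Machine 1 | defective) = 0.01725 / 0.067650 = 0.2550.

Posterior probability ≈ 0.2550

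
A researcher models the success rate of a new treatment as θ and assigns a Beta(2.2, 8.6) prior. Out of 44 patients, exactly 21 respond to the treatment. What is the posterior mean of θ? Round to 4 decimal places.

The binomial likelihood is conjugate to the Beta prior: with 21 successes and 23 failures, the posterior is Beta(2.2+21, 8.6+23) = Beta(23.2, 31.6).
Posterior mean = α/(α+β) = 23.2/54.8 = 0.4234.

Posterior mean ≈ 0.4234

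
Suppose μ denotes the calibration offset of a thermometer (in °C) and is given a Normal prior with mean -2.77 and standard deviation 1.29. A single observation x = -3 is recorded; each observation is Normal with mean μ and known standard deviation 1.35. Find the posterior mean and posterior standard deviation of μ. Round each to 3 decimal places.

Prior precision 1/τ₀² = 1/1.29² = 0.600925; data precision n/σ² = 1/1.35² = 0.548697.
Posterior precision = 0.600925 + 0.548697 = 1.14962, giving posterior SD = 1/√1.14962 = 0.933.
Posterior mean = (0.600925·-2.77 + 0.548697·-3) / 1.14962 = -2.880.

Posterior mean ≈ -2.880; posterior SD ≈ 0.933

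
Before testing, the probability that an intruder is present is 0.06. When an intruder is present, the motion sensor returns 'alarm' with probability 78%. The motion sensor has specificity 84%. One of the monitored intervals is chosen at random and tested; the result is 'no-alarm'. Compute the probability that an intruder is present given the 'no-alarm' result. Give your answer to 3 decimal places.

Write H for 'an intruder is present'. Prior odds H:¬H = 0.06/0.94 = 0.063830. For the 'no-alarm' outcome, the likelihood ratio is 0.22/0.84 = 0.26190.
Posterior odds = 0.063830 × 0.26190 = 0.016717, so P(H|E) = 0.016717/(1+0.016717) = 0.016.

P(H | E) ≈ 0.016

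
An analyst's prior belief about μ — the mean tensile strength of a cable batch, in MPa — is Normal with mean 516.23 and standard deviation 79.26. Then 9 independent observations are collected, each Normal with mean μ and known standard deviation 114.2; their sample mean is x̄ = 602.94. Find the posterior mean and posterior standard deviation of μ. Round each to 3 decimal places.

With known σ, the Normal prior is conjugate. Weight on the data is w = (n/σ²)/(n/σ² + 1/τ₀²) = 0.00069010/(0.00069010+0.00015918) = 0.81257.
Posterior mean = w·x̄ + (1−w)·μ₀ = 0.81257·602.94 + 0.18743·516.23 = 586.688. Posterior variance = 1/(0.00069010+0.00015918) = 1177.47, so SD = 34.314.

Posterior mean ≈ 586.688; posterior SD ≈ 34.314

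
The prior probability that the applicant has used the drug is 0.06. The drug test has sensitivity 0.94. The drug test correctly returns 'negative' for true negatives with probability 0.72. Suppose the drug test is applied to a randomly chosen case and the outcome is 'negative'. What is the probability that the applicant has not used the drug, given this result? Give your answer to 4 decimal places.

P(¬H | E) ≈ 0.9947

Write H for 'the applicant has used the drug'. Prior odds H:¬H = 0.06/0.94 = 0.063830. For the 'negative' outcome, the likelihood ratio is 0.06/0.72 = 0.083333.
Posterior odds = 0.063830 × 0.083333 = 0.0053191, so P(H|E) = 0.0053191/(1+0.0053191) = 0.0053. Then P(¬H|E) = 1 − 0.0053 = 0.9947.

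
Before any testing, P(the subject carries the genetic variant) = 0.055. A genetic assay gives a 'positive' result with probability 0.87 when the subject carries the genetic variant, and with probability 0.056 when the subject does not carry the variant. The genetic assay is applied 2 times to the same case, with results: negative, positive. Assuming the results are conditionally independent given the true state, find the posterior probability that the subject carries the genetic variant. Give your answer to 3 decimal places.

Let H be the event that the subject carries the genetic variant; start with P(H) = 0.055. P('positive'|H) = 0.87, P('positive'|¬H) = 0.056.
Update on result 1 ('negative'): P(H) ← 0.13·0.0550 / (0.13·0.0550 + 0.944·0.9450) = 0.0071500/0.89923 = 0.0080.
Update on result 2 ('positive'): P(H) ← 0.87·0.0080 / (0.87·0.0080 + 0.056·0.9920) = 0.0069176/0.062472 = 0.1107.

Posterior P(H) ≈ 0.111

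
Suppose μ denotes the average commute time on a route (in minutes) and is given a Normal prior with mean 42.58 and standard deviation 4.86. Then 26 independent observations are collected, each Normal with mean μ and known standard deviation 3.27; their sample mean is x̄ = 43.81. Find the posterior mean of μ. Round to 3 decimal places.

Prior precision 1/τ₀² = 1/4.86² = 0.0423377; data precision n/σ² = 26/3.27² = 2.43152.
Posterior precision = 0.0423377 + 2.43152 = 2.47386.
Posterior mean = (0.0423377·42.58 + 2.43152·43.81) / 2.47386 = 43.789.

Posterior mean ≈ 43.789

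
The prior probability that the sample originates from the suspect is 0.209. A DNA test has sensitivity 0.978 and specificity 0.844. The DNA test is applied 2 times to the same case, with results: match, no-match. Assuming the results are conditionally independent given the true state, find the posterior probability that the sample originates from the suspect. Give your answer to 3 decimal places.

Let H be the event that the sample originates from the suspect; start with P(H) = 0.209. P('match'|H) = 0.978, P('match'|¬H) = 0.156.
Update on result 1 ('match'): P(H) ← 0.978·0.2090 / (0.978·0.2090 + 0.156·0.7910) = 0.20440/0.32780 = 0.6236.
Update on result 2 ('no-match'): P(H) ← 0.022·0.6236 / (0.022·0.6236 + 0.844·0.3764) = 0.013718/0.33143 = 0.0414.

Posterior P(H) ≈ 0.041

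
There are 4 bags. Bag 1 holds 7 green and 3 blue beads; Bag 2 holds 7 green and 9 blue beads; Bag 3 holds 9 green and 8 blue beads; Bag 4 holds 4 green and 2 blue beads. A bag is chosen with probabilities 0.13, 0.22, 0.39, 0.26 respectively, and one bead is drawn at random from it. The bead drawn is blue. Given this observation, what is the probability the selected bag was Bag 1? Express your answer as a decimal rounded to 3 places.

Posterior probability ≈ 0.090

Tabulate prior·likelihood by source: [1] prior 0.13, lik 0.3, product 0.03900; [2] prior 0.22, lik 0.5625, product 0.1237; [3] prior 0.39, lik 0.4706, product 0.1835; [4] prior 0.26, lik 0.3333, product 0.08667.
Normalizing constant = 0.43295; the posterior for Bag 1 is its product over the sum, 0.03900/0.43295 = 0.090.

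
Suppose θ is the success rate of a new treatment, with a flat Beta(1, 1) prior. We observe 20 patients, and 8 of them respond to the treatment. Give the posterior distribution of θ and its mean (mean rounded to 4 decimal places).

Posterior: Beta(9, 13); mean ≈ 0.4091

Observing 8 successes and 12 failures updates Beta(1, 1) by adding the success and failure counts to the two shape parameters: α = 1+8 = 9, β = 1+12 = 13.
E[θ | data] = 9/(9+13) = 0.4091.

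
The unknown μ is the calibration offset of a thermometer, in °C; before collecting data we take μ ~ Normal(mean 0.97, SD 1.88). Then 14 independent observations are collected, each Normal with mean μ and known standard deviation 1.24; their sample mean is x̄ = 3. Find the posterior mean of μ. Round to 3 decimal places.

With known σ, the Normal prior is conjugate. Weight on the data is w = (n/σ²)/(n/σ² + 1/τ₀²) = 9.10510/(9.10510+0.282933) = 0.96986.
Posterior mean = w·x̄ + (1−w)·μ₀ = 0.96986·3 + 0.030138·0.97 = 2.939.

Posterior mean ≈ 2.939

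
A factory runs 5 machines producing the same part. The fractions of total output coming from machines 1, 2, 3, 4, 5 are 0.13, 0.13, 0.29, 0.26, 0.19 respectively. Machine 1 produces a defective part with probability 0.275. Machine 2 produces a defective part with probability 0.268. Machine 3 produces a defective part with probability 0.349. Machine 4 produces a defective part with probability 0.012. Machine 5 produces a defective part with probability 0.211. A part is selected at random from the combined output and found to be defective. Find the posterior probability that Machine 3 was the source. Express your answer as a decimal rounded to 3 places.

Posterior probability ≈ 0.471

Tabulate prior·likelihood by source: [1] prior 0.13, lik 0.275, product 0.03575; [2] prior 0.13, lik 0.268, product 0.03484; [3] prior 0.29, lik 0.349, product 0.1012; [4] prior 0.26, lik 0.012, product 0.003120; [5] prior 0.19, lik 0.211, product 0.04009.
Normalizing constant = 0.21501; the posterior for Machine 3 is its product over the sum, 0.1012/0.21501 = 0.471.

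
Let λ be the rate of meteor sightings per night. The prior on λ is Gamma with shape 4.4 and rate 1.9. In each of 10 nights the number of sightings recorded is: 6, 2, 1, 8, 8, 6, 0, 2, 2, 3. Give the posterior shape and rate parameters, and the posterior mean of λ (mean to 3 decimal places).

Total count ∑xᵢ = 38 over n = 10 nights.
Gamma is conjugate to the Poisson likelihood: posterior is Gamma(shape = 4.4+38 = 42.4, rate = 1.9+10 = 11.9).
Posterior mean = shape/rate = 42.4/11.9 = 3.563.

Posterior: Gamma(shape=42.4, rate=11.9); mean ≈ 3.563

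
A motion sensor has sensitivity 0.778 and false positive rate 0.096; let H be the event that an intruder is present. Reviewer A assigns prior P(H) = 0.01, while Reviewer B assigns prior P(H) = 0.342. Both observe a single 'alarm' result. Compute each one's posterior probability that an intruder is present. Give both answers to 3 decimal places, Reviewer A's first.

Reviewer A: 0.076; Reviewer B: 0.808

The likelihood ratio for an 'alarm' result is 0.778/0.096 = 8.1042.
Reviewer A: prior odds 0.01/0.99 = 0.010101; posterior odds 0.081860; posterior probability 0.076.
Reviewer B: prior odds 0.342/0.658 = 0.51976; posterior odds 4.2122; posterior probability 0.808.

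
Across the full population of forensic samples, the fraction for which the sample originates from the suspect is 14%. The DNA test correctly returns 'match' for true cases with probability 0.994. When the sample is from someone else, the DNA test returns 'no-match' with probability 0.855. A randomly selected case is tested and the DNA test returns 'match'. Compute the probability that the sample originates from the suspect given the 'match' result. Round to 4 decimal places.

P(H | E) ≈ 0.5274

Write H for 'the sample originates from the suspect'. Prior odds H:¬H = 0.14/0.86 = 0.16279. For the 'match' outcome, the likelihood ratio is 0.994/0.145 = 6.8552.
Posterior odds = 0.16279 × 6.8552 = 1.1160, so P(H|E) = 1.1160/(1+1.1160) = 0.5274.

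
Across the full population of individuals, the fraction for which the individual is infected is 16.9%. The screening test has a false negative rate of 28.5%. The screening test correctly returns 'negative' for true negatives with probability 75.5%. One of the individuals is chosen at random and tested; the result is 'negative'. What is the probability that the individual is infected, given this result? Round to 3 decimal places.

P(H | E) ≈ 0.071

Write H for 'the individual is infected'. Prior odds H:¬H = 0.169/0.831 = 0.20337. For the 'negative' outcome, the likelihood ratio is 0.285/0.755 = 0.37748.
Posterior odds = 0.20337 × 0.37748 = 0.076769, so P(H|E) = 0.076769/(1+0.076769) = 0.071.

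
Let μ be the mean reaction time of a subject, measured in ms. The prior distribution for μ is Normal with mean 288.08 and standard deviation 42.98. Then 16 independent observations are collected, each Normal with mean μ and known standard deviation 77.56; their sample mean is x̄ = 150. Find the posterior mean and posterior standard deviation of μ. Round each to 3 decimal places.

Posterior mean ≈ 173.351; posterior SD ≈ 17.675

With known σ, the Normal prior is conjugate. Weight on the data is w = (n/σ²)/(n/σ² + 1/τ₀²) = 0.00265977/(0.00265977+0.00054134) = 0.83089.
Posterior mean = w·x̄ + (1−w)·μ₀ = 0.83089·150 + 0.16911·288.08 = 173.351. Posterior variance = 1/(0.00265977+0.00054134) = 312.392, so SD = 17.675.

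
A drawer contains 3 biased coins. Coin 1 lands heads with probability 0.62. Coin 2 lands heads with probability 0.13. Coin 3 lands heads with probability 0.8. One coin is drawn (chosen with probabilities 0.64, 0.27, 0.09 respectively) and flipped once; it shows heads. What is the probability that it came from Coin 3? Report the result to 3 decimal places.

Posterior probability ≈ 0.143

Tabulate prior·likelihood by source: [1] prior 0.64, lik 0.62, product 0.3968; [2] prior 0.27, lik 0.13, product 0.03510; [3] prior 0.09, lik 0.8, product 0.07200.
Normalizing constant = 0.50390; the posterior for Coin 3 is its product over the sum, 0.07200/0.50390 = 0.143.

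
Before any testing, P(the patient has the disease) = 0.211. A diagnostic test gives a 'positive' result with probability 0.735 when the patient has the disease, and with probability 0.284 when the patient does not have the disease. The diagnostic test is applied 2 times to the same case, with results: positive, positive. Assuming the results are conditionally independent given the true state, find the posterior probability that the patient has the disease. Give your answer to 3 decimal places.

With H the event that the patient has the disease, the joint likelihood of the observed sequence is P(data|H) = 0.735·0.735 = 0.54022 and P(data|¬H) = 0.284·0.284 = 0.080656.
Bayes: P(H|data) = 0.211·0.54022 / (0.211·0.54022 + 0.789·0.080656) = 0.11399/0.17763 = 0.6417.

Posterior P(H) ≈ 0.642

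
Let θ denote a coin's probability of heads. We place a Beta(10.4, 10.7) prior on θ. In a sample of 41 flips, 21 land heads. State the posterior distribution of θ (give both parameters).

Posterior: Beta(31.4, 30.7)

The binomial likelihood is conjugate to the Beta prior: with 21 successes and 20 failures, the posterior is Beta(10.4+21, 10.7+20) = Beta(31.4, 30.7).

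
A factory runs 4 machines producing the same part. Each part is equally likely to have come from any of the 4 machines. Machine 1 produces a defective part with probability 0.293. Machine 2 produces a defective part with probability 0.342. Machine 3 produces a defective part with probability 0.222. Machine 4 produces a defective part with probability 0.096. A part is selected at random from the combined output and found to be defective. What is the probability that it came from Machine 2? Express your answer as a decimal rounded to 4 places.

Posterior probability ≈ 0.3589

Tabulate prior·likelihood by source: [1] prior 0.25, lik 0.293, product 0.07325; [2] prior 0.25, lik 0.342, product 0.08550; [3] prior 0.25, lik 0.222, product 0.05550; [4] prior 0.25, lik 0.096, product 0.02400.
Normalizing constant = 0.23825; the posterior for Machine 2 is its product over the sum, 0.08550/0.23825 = 0.3589.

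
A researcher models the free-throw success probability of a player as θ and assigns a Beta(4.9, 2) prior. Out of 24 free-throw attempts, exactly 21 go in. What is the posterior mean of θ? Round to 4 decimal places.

The binomial likelihood is conjugate to the Beta prior: with 21 successes and 3 failures, the posterior is Beta(4.9+21, 2+3) = Beta(25.9, 5).
Posterior mean = α/(α+β) = 25.9/30.9 = 0.8382.

Posterior mean ≈ 0.8382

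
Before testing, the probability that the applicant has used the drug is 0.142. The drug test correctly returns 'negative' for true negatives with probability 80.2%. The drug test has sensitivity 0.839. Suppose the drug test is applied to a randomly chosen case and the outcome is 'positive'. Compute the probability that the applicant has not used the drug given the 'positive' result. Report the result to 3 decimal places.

P(¬H | E) ≈ 0.588

Write H for 'the applicant has used the drug'. Prior odds H:¬H = 0.142/0.858 = 0.16550. For the 'positive' outcome, the likelihood ratio is 0.839/0.198 = 4.2374.
Posterior odds = 0.16550 × 4.2374 = 0.70129, so P(H|E) = 0.70129/(1+0.70129) = 0.412. Then P(¬H|E) = 1 − 0.412 = 0.588.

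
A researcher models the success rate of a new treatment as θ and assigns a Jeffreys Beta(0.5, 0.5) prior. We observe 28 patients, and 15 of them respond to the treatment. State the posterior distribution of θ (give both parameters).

The binomial likelihood is conjugate to the Beta prior: with 15 successes and 13 failures, the posterior is Beta(0.5+15, 0.5+13) = Beta(15.5, 13.5).

Posterior: Beta(15.5, 13.5)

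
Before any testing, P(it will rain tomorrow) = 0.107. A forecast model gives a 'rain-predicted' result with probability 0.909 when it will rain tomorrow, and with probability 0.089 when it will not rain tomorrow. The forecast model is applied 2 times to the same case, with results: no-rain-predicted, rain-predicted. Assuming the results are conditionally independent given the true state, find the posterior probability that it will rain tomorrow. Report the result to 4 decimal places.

Posterior P(H) ≈ 0.1089

Let H be the event that it will rain tomorrow; start with P(H) = 0.107. P('rain-predicted'|H) = 0.909, P('rain-predicted'|¬H) = 0.089.
Update on result 1 ('no-rain-predicted'): P(H) ← 0.091·0.1070 / (0.091·0.1070 + 0.911·0.8930) = 0.0097370/0.82326 = 0.0118.
Update on result 2 ('rain-predicted'): P(H) ← 0.909·0.0118 / (0.909·0.0118 + 0.089·0.9882) = 0.010751/0.098698 = 0.1089.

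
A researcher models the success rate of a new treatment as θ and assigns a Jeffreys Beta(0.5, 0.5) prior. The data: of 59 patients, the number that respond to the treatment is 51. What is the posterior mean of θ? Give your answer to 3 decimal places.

Observing 51 successes and 8 failures updates Beta(0.5, 0.5) by adding the success and failure counts to the two shape parameters: α = 0.5+51 = 51.5, β = 0.5+8 = 8.5.
E[θ | data] = 51.5/(51.5+8.5) = 0.858.

Posterior mean ≈ 0.858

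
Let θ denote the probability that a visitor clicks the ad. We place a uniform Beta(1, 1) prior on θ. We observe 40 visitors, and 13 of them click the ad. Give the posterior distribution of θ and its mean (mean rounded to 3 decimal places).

Observing 13 successes and 27 failures updates Beta(1, 1) by adding the success and failure counts to the two shape parameters: α = 1+13 = 14, β = 1+27 = 28.
E[θ | data] = 14/(14+28) = 0.333.

Posterior: Beta(14, 28); mean ≈ 0.333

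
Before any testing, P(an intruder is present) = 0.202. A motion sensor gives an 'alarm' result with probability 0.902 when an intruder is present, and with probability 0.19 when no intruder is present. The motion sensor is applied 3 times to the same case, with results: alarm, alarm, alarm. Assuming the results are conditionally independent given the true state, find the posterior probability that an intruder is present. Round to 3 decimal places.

Posterior P(H) ≈ 0.964

With H the event that an intruder is present, the joint likelihood of the observed sequence is P(data|H) = 0.902·0.902·0.902 = 0.73387 and P(data|¬H) = 0.19·0.19·0.19 = 0.0068590.
Bayes: P(H|data) = 0.202·0.73387 / (0.202·0.73387 + 0.798·0.0068590) = 0.14824/0.15372 = 0.9644.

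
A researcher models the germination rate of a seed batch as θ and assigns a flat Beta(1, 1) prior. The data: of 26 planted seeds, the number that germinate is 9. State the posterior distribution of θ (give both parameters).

Posterior: Beta(10, 18)

The binomial likelihood is conjugate to the Beta prior: with 9 successes and 17 failures, the posterior is Beta(1+9, 1+17) = Beta(10, 18).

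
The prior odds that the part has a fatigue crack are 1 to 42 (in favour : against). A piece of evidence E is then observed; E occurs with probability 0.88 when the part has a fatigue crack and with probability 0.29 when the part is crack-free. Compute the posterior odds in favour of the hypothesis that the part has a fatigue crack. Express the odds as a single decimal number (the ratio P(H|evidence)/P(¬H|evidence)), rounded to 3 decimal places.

Prior odds = 1/42 = 0.023810. In log-odds, ln(0.023810) = -3.7377.
Add log likelihood ratio: ln(3.0345) = 1.1100.
Posterior log-odds = -2.6276, so posterior odds = exp(-2.6276) = 0.072250.

Posterior odds ≈ 0.072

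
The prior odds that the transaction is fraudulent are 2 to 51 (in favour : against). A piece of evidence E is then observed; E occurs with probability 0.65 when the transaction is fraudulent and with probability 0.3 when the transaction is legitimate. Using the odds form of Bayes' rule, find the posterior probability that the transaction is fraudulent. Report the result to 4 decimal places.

Prior odds = 2/51 = 0.039216.
Likelihood ratio for E = 0.65/0.3 = 2.1667.
Posterior odds = prior odds × LR = 0.084967.
Posterior probability = odds/(1+odds) = 0.084967/1.0850 = 0.0783.

Posterior probability ≈ 0.0783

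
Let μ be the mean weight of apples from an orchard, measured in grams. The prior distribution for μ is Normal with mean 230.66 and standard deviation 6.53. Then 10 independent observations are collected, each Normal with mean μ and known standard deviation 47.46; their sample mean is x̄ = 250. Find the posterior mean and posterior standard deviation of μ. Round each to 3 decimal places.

With known σ, the Normal prior is conjugate. Weight on the data is w = (n/σ²)/(n/σ² + 1/τ₀²) = 0.00443961/(0.00443961+0.0234517) = 0.15918.
Posterior mean = w·x̄ + (1−w)·μ₀ = 0.15918·250 + 0.84082·230.66 = 233.738. Posterior variance = 1/(0.00443961+0.0234517) = 35.8535, so SD = 5.988.

Posterior mean ≈ 233.738; posterior SD ≈ 5.988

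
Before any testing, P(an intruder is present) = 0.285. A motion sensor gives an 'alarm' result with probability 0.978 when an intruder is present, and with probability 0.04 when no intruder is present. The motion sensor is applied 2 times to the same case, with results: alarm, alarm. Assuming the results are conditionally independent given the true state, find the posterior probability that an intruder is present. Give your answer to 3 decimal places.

Posterior P(H) ≈ 0.996

With H the event that an intruder is present, the joint likelihood of the observed sequence is P(data|H) = 0.978·0.978 = 0.95648 and P(data|¬H) = 0.04·0.04 = 0.0016000.
Bayes: P(H|data) = 0.285·0.95648 / (0.285·0.95648 + 0.715·0.0016000) = 0.27260/0.27374 = 0.9958.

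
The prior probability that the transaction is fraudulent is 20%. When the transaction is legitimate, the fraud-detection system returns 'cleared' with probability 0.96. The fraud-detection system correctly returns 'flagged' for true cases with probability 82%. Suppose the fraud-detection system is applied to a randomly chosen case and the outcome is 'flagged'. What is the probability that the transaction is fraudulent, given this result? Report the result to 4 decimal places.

P(H | E) ≈ 0.8367

Let H be the event that the transaction is fraudulent. P(H) = 0.2, so P(¬H) = 0.8. With E the 'flagged' result, P(E|H) = 0.82 and P(E|¬H) = 0.04.
P(E) = 0.82·0.2 + 0.04·0.8 = 0.16400 + 0.032000 = 0.19600.
By Bayes' theorem, P(H|E) = 0.16400 / 0.19600 = 0.8367.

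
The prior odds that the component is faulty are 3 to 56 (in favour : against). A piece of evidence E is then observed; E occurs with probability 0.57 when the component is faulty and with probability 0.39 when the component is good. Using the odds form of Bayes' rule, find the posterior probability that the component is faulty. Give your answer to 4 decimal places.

Prior odds = 3/56 = 0.053571.
Likelihood ratio for E = 0.57/0.39 = 1.4615.
Posterior odds = prior odds × LR = 0.078297.
Posterior probability = odds/(1+odds) = 0.078297/1.0783 = 0.0726.

Posterior probability ≈ 0.0726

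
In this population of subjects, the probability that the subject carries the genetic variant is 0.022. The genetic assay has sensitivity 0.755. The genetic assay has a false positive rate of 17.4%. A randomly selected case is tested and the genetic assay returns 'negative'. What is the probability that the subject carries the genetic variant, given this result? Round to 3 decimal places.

Write H for 'the subject carries the genetic variant'. Prior odds H:¬H = 0.022/0.978 = 0.022495. For the 'negative' outcome, the likelihood ratio is 0.245/0.826 = 0.29661.
Posterior odds = 0.022495 × 0.29661 = 0.0066722, so P(H|E) = 0.0066722/(1+0.0066722) = 0.007.

P(H | E) ≈ 0.007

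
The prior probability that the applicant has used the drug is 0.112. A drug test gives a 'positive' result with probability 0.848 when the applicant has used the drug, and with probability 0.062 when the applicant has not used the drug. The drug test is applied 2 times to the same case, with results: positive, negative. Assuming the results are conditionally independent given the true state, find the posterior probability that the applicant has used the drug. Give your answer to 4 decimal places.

Let H be the event that the applicant has used the drug; start with P(H) = 0.112. P('positive'|H) = 0.848, P('positive'|¬H) = 0.062.
Update on result 1 ('positive'): P(H) ← 0.848·0.1120 / (0.848·0.1120 + 0.062·0.8880) = 0.094976/0.15003 = 0.6330.
Update on result 2 ('negative'): P(H) ← 0.152·0.6330 / (0.152·0.6330 + 0.938·0.3670) = 0.096222/0.44043 = 0.2185.

Posterior P(H) ≈ 0.2185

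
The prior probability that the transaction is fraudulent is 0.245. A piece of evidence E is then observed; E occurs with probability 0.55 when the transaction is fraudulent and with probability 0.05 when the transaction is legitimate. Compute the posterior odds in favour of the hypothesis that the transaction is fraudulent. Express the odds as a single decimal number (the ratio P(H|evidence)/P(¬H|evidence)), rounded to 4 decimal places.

Prior odds = 0.245/(1−0.245) = 0.32450. In log-odds, ln(0.32450) = -1.1255.
Add log likelihood ratio: ln(11.000) = 2.3979.
Posterior log-odds = 1.2724, so posterior odds = exp(1.2724) = 3.5695.

Posterior odds ≈ 3.5695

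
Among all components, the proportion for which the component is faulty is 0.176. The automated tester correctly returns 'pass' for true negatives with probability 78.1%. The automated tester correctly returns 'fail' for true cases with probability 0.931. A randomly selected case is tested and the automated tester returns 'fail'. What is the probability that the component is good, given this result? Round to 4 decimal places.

Write H for 'the component is faulty'. Prior odds H:¬H = 0.176/0.824 = 0.21359. For the 'fail' outcome, the likelihood ratio is 0.931/0.219 = 4.2511.
Posterior odds = 0.21359 × 4.2511 = 0.90801, so P(H|E) = 0.90801/(1+0.90801) = 0.4759. Then P(¬H|E) = 1 − 0.4759 = 0.5241.

P(¬H | E) ≈ 0.5241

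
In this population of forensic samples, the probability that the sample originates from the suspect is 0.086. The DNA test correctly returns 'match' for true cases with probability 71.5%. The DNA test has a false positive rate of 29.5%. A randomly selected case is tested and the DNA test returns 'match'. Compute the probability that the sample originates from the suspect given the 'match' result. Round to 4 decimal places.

P(H | E) ≈ 0.1857

Write H for 'the sample originates from the suspect'. Prior odds H:¬H = 0.086/0.914 = 0.094092. For the 'match' outcome, the likelihood ratio is 0.715/0.295 = 2.4237.
Posterior odds = 0.094092 × 2.4237 = 0.22805, so P(H|E) = 0.22805/(1+0.22805) = 0.1857.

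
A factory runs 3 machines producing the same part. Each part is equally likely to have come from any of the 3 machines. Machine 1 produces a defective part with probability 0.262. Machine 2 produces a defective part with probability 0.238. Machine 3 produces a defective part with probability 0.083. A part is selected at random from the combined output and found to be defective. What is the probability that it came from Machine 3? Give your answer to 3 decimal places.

Posterior probability ≈ 0.142

Tabulate prior·likelihood by source: [1] prior 0.333333, lik 0.262, product 0.08733; [2] prior 0.333333, lik 0.238, product 0.07933; [3] prior 0.333333, lik 0.083, product 0.02767.
Normalizing constant = 0.19433; the posterior for Machine 3 is its product over the sum, 0.02767/0.19433 = 0.142.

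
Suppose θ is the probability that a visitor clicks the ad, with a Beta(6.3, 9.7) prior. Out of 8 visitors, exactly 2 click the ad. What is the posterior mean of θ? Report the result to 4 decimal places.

Observing 2 successes and 6 failures updates Beta(6.3, 9.7) by adding the success and failure counts to the two shape parameters: α = 6.3+2 = 8.3, β = 9.7+6 = 15.7.
E[θ | data] = 8.3/(8.3+15.7) = 0.3458.

Posterior mean ≈ 0.3458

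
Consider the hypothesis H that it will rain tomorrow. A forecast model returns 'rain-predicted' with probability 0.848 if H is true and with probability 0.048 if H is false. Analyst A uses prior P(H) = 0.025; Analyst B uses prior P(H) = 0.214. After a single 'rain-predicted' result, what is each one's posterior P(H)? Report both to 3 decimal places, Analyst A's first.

The likelihood ratio for a 'rain-predicted' result is 0.848/0.048 = 17.667.
Analyst A: prior odds 0.025/0.975 = 0.025641; posterior odds 0.45299; posterior probability 0.312.
Analyst B: prior odds 0.214/0.786 = 0.27226; posterior odds 4.8100; posterior probability 0.828.

Analyst A: 0.312; Analyst B: 0.828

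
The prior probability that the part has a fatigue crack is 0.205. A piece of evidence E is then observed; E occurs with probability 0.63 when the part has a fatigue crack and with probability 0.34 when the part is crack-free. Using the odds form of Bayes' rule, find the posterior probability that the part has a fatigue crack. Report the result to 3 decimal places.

Posterior probability ≈ 0.323

Prior odds = 0.205/(1−0.205) = 0.25786. In log-odds, ln(0.25786) = -1.3553.
Add log likelihood ratio: ln(1.8529) = 0.61677.
Posterior log-odds = -0.73856, so posterior odds = exp(-0.73856) = 0.47780. Converting, P(H|E) = 0.47780/1.4778 = 0.323.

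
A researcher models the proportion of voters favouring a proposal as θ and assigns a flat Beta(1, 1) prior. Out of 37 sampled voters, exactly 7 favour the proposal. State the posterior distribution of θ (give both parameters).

Posterior: Beta(8, 31)

The binomial likelihood is conjugate to the Beta prior: with 7 successes and 30 failures, the posterior is Beta(1+7, 1+30) = Beta(8, 31).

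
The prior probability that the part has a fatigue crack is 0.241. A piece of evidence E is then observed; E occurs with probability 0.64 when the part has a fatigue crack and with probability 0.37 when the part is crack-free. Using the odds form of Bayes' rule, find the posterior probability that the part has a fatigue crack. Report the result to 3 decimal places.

Posterior probability ≈ 0.355

Prior odds = 0.241/(1−0.241) = 0.31752. In log-odds, ln(0.31752) = -1.1472.
Add log likelihood ratio: ln(1.7297) = 0.54797.
Posterior log-odds = -0.59924, so posterior odds = exp(-0.59924) = 0.54923. Converting, P(H|E) = 0.54923/1.5492 = 0.355.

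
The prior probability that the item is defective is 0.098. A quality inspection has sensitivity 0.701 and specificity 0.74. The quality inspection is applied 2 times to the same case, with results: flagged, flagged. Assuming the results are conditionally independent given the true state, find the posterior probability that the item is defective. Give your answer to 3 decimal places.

Posterior P(H) ≈ 0.441

Let H be the event that the item is defective; start with P(H) = 0.098. P('flagged'|H) = 0.701, P('flagged'|¬H) = 0.26.
Update on result 1 ('flagged'): P(H) ← 0.701·0.0980 / (0.701·0.0980 + 0.26·0.9020) = 0.068698/0.30322 = 0.2266.
Update on result 2 ('flagged'): P(H) ← 0.701·0.2266 / (0.701·0.2266 + 0.26·0.7734) = 0.15882/0.35991 = 0.4413.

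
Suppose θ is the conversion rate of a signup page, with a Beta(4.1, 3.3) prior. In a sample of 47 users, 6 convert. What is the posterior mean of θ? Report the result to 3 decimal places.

Posterior mean ≈ 0.186

The binomial likelihood is conjugate to the Beta prior: with 6 successes and 41 failures, the posterior is Beta(4.1+6, 3.3+41) = Beta(10.1, 44.3).
E[θ | data] = 10.1/(10.1+44.3) = 0.186.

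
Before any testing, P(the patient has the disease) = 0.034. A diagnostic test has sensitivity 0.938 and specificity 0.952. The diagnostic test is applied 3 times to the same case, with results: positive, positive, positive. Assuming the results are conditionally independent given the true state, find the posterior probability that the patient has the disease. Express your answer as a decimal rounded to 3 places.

Let H be the event that the patient has the disease; start with P(H) = 0.034. P('positive'|H) = 0.938, P('positive'|¬H) = 0.048.
Update on result 1 ('positive'): P(H) ← 0.938·0.0340 / (0.938·0.0340 + 0.048·0.9660) = 0.031892/0.078260 = 0.4075.
Update on result 2 ('positive'): P(H) ← 0.938·0.4075 / (0.938·0.4075 + 0.048·0.5925) = 0.38225/0.41069 = 0.9308.
Update on result 3 ('positive'): P(H) ← 0.938·0.9308 / (0.938·0.9308 + 0.048·0.0692) = 0.87305/0.87637 = 0.9962.

Posterior P(H) ≈ 0.996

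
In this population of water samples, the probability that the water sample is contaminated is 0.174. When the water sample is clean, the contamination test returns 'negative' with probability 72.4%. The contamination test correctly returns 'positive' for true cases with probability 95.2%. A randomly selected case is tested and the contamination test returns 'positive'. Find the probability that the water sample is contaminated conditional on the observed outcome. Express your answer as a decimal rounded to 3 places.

P(H | E) ≈ 0.421

Write H for 'the water sample is contaminated'. Prior odds H:¬H = 0.174/0.826 = 0.21065. For the 'positive' outcome, the likelihood ratio is 0.952/0.276 = 3.4493.
Posterior odds = 0.21065 × 3.4493 = 0.72660, so P(H|E) = 0.72660/(1+0.72660) = 0.421.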